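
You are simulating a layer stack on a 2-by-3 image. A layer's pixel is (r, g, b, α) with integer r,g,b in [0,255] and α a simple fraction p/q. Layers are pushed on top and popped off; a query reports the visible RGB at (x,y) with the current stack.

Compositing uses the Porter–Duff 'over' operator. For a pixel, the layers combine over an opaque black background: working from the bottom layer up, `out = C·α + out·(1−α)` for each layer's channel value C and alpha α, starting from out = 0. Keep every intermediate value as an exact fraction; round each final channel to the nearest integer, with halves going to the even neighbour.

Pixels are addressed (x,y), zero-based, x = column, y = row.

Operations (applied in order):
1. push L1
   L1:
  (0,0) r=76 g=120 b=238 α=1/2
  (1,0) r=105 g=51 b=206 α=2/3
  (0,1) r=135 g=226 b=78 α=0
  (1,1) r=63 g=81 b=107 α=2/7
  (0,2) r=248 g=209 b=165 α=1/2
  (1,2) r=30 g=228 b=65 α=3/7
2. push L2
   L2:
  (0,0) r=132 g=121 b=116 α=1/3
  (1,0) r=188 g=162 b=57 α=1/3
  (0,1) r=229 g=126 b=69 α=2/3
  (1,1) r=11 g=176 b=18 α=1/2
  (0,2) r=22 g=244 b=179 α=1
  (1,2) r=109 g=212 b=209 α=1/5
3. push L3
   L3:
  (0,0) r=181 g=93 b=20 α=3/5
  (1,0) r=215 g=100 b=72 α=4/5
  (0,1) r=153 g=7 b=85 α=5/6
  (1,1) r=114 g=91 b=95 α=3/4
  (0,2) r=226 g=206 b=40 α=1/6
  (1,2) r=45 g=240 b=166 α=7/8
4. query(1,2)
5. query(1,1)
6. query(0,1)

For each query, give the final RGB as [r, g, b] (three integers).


at x=1,y=2 over L1,L2,L3:
L1 α=3/7: [90/7, 684/7, 195/7]
L2 α=1/5: [1123/35, 844/7, 2243/35]
L3 α=7/8: [3037/70, 3151/14, 42913/280]
= [43, 225, 153]

query (1,1) [L1,L2,L3] — begin 0,0,0
+L1 (α=2/7) → [18, 162/7, 214/7]
+L2 (α=1/2) → [29/2, 697/7, 170/7]
+L3 (α=3/4) → [713/8, 652/7, 2165/28]
→ [89, 93, 77]

(0,1) stack=L1,L2,L3; from [0,0,0]:
L1 α=0: [0, 0, 0]
L2 α=2/3: [458/3, 84, 46]
L3 α=5/6: [2753/18, 119/6, 157/2]
rounded: [153, 20, 78]


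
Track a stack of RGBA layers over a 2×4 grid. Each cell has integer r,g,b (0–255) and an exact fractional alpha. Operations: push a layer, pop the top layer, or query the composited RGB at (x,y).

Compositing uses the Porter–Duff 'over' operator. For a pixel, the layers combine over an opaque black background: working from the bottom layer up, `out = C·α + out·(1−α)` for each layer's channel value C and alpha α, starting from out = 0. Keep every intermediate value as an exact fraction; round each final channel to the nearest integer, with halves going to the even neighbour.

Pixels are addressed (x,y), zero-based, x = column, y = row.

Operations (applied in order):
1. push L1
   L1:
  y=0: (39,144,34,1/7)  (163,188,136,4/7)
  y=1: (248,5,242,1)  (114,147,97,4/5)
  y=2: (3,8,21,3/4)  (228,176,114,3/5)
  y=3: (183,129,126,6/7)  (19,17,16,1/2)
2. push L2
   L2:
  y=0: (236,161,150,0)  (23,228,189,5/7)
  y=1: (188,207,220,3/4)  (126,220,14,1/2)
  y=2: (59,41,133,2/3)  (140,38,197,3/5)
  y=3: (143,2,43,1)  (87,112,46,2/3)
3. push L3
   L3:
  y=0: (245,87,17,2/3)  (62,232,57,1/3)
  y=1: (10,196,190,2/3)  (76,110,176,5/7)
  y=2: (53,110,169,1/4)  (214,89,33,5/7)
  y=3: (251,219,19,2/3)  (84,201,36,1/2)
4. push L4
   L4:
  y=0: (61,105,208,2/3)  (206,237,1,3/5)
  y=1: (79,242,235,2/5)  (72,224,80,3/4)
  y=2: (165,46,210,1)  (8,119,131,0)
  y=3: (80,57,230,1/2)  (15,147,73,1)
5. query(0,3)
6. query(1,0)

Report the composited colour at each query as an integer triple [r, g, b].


at x=0,y=3 over L1,L2,L3,L4:
after L1 α=6/7: [1098/7, 774/7, 108]
after L2 α=1: [143, 2, 43]
after L3 α=2/3: [215, 440/3, 27]
after L4 α=1/2: [295/2, 611/6, 257/2]
rounded: [148, 102, 128]

query (1,0) [L1,L2,L3,L4] — begin 0,0,0
+L1 (α=4/7) → [652/7, 752/7, 544/7]
+L2 (α=5/7) → [2109/49, 9484/49, 7703/49]
+L3 (α=1/3) → [7256/147, 10112/49, 18199/147]
+L4 (α=3/5) → [105358/735, 55063/245, 36839/735]
→ [143, 225, 50]


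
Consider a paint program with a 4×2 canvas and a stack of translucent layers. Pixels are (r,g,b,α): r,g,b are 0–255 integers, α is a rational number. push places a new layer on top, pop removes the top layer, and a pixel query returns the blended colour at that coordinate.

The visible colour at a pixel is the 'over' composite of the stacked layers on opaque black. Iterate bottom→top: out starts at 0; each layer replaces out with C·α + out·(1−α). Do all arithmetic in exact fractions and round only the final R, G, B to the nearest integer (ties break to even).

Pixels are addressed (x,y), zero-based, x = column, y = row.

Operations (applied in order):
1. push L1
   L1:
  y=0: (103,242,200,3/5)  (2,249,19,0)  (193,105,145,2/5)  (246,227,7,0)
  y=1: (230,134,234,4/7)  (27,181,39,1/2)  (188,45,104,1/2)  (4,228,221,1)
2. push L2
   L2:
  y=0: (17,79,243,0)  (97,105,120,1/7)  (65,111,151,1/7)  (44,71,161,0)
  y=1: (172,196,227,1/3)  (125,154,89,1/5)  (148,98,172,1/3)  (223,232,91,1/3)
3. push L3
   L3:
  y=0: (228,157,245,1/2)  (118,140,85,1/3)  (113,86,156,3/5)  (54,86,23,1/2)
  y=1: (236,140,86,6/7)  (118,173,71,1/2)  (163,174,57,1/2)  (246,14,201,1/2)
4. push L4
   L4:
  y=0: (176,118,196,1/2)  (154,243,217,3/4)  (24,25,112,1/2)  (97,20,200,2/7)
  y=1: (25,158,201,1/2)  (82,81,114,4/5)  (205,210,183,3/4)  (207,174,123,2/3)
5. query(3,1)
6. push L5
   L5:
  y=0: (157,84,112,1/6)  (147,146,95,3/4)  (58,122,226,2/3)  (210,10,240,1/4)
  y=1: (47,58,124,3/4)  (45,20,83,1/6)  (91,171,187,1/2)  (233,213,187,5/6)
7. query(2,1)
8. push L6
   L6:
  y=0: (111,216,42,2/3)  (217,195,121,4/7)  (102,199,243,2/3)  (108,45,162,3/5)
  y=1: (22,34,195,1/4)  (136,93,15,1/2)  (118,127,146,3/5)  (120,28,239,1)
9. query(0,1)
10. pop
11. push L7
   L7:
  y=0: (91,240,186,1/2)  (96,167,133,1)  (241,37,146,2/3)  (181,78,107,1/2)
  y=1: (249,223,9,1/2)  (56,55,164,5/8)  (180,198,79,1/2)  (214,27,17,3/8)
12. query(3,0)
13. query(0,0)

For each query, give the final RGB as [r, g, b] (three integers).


at x=3,y=1 over L1,L2,L3,L4:
+L1 (α=1) → [4, 228, 221]
+L2 (α=1/3) → [77, 688/3, 533/3]
+L3 (α=1/2) → [323/2, 365/3, 568/3]
+L4 (α=2/3) → [1151/6, 1409/9, 1306/9]
rounded: [192, 157, 145]

at x=2,y=1 over L1,L2,L3,L4,L5:
L1 α=1/2: [94, 45/2, 52]
L2 α=1/3: [112, 143/3, 92]
L3 α=1/2: [275/2, 665/6, 149/2]
L4 α=3/4: [1505/8, 4445/24, 1247/8]
L5 α=1/2: [2233/16, 8549/48, 2743/16]
= [140, 178, 171]

query (0,1) [L1,L2,L3,L4,L5,L6] — begin 0,0,0
L1 α=4/7: [920/7, 536/7, 936/7]
L2 α=1/3: [3044/21, 2444/21, 3461/21]
L3 α=6/7: [32780/147, 20084/147, 14297/147]
L4 α=1/2: [36455/294, 21655/147, 21922/147]
L5 α=3/4: [77909/1176, 47233/588, 38303/294]
L6 α=1/4: [86533/1568, 53897/784, 57413/392]
rounded: [55, 69, 146]

query (3,0) [L1,L2,L3,L4,L5,L7] — begin 0,0,0
after L1 α=0: [0, 0, 0]
after L2 α=0: [0, 0, 0]
after L3 α=1/2: [27, 43, 23/2]
after L4 α=2/7: [47, 255/7, 915/14]
after L5 α=1/4: [351/4, 835/28, 6105/56]
after L7 α=1/2: [1075/8, 3019/56, 12097/112]
rounded: [134, 54, 108]

(0,0) stack=L1,L2,L3,L4,L5,L7; from [0,0,0]:
L1 α=3/5: [309/5, 726/5, 120]
L2 α=0: [309/5, 726/5, 120]
L3 α=1/2: [1449/10, 1511/10, 365/2]
L4 α=1/2: [3209/20, 2691/20, 757/4]
L5 α=1/6: [1279/8, 1009/8, 1411/8]
L7 α=1/2: [2007/16, 2929/16, 2899/16]
rounded: [125, 183, 181]


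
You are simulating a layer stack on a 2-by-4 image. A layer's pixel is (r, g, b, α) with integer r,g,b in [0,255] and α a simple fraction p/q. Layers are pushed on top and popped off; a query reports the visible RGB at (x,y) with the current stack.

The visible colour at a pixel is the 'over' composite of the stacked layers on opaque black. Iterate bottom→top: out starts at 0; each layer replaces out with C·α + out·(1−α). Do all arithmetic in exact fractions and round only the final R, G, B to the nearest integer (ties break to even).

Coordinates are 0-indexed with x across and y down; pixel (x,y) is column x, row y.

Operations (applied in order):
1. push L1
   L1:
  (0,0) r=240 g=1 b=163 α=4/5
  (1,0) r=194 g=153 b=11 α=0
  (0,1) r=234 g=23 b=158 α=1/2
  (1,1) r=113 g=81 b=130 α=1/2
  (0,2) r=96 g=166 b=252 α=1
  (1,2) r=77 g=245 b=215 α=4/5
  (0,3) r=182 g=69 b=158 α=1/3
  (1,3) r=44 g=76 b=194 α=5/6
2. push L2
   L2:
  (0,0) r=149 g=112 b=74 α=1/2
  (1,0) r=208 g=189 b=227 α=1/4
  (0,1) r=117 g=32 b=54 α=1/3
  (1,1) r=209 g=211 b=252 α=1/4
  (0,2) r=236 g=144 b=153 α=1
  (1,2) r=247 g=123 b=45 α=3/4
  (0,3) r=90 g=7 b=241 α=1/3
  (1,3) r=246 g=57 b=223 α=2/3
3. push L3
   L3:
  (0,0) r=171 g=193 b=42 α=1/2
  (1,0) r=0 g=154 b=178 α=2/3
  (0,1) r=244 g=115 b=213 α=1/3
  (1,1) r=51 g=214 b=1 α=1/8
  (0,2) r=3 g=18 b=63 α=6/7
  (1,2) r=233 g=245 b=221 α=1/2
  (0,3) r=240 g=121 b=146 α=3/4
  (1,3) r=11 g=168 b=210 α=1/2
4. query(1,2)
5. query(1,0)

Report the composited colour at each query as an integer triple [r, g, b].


at x=1,y=2 over L1,L2,L3:
after L1 α=4/5: [308/5, 196, 172]
after L2 α=3/4: [4013/20, 565/4, 307/4]
after L3 α=1/2: [8673/40, 1545/8, 1191/8]
rounded: [217, 193, 149]

at x=1,y=0 over L1,L2,L3:
+L1 (α=0) → [0, 0, 0]
+L2 (α=1/4) → [52, 189/4, 227/4]
+L3 (α=2/3) → [52/3, 1421/12, 1651/12]
= [17, 118, 138]


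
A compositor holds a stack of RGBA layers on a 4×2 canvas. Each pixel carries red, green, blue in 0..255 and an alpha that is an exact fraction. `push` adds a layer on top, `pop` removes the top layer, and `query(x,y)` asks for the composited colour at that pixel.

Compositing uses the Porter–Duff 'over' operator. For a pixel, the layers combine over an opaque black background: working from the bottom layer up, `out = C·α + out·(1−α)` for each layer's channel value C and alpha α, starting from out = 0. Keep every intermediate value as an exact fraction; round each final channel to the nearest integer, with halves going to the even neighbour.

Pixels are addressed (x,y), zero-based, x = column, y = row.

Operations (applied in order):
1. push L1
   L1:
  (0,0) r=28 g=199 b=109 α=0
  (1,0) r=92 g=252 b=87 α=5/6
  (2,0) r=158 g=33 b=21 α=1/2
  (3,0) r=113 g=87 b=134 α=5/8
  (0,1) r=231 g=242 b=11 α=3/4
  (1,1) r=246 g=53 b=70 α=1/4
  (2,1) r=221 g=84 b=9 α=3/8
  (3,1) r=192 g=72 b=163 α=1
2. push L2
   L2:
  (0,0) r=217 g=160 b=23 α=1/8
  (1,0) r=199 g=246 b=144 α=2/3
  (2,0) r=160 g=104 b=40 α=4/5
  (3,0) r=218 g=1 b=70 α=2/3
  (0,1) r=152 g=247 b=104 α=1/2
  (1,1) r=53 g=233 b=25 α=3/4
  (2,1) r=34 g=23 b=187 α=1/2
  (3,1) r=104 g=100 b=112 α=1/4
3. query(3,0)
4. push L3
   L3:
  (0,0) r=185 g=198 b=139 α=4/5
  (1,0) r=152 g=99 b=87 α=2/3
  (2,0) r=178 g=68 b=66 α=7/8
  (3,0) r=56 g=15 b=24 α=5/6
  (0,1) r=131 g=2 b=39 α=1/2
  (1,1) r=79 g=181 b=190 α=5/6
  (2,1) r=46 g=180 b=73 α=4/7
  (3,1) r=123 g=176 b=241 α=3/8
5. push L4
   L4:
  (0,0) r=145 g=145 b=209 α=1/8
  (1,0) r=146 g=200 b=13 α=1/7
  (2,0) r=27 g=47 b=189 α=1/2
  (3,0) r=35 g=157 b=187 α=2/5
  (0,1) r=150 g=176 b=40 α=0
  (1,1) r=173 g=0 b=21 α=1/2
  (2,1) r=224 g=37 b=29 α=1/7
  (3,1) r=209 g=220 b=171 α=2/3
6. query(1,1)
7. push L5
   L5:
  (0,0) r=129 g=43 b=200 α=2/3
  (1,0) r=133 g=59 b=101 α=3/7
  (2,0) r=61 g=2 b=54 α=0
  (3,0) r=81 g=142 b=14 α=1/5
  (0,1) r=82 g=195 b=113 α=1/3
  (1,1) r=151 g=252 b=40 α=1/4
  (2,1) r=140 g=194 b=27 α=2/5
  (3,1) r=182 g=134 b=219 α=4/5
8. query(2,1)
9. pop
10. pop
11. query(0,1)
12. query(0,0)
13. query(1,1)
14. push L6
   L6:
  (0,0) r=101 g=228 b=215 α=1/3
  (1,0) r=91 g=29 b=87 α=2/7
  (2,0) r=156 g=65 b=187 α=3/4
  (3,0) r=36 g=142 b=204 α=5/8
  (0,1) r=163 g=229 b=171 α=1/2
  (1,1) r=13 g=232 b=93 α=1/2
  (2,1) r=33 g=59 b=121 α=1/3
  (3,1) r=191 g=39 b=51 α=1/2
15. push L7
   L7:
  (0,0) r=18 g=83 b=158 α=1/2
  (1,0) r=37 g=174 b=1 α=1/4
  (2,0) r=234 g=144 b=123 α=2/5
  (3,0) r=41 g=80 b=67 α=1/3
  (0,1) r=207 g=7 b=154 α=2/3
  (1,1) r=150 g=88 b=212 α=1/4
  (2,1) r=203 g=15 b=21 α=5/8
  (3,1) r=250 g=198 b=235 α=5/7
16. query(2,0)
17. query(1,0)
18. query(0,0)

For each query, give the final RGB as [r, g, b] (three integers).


(3,0) stack=L1,L2; from [0,0,0]:
+L1 (α=5/8) → [565/8, 435/8, 335/4]
+L2 (α=2/3) → [1351/8, 451/24, 895/12]
= [169, 19, 75]

at x=1,y=1 over L1,L2,L3,L4:
after L1 α=1/4: [123/2, 53/4, 35/2]
after L2 α=3/4: [441/8, 2849/16, 185/8]
after L3 α=5/6: [3601/48, 17329/96, 2595/16]
after L4 α=1/2: [11905/96, 17329/192, 2931/32]
= [124, 90, 92]

query (2,1) [L1,L2,L3,L4,L5] — begin 0,0,0
L1 α=3/8: [663/8, 63/2, 27/8]
L2 α=1/2: [935/16, 109/4, 1523/16]
L3 α=4/7: [5749/112, 3207/28, 9241/112]
L4 α=1/7: [29791/392, 10139/98, 29347/392]
L5 α=2/5: [199133/1960, 68441/490, 109209/1960]
= [102, 140, 56]

at x=0,y=1 over L1,L2,L3:
+L1 (α=3/4) → [693/4, 363/2, 33/4]
+L2 (α=1/2) → [1301/8, 857/4, 449/8]
+L3 (α=1/2) → [2349/16, 865/8, 761/16]
rounded: [147, 108, 48]

query (0,0) [L1,L2,L3] — begin 0,0,0
+L1 (α=0) → [0, 0, 0]
+L2 (α=1/8) → [217/8, 20, 23/8]
+L3 (α=4/5) → [6137/40, 812/5, 4471/40]
rounded: [153, 162, 112]

at x=1,y=1 over L1,L2,L3:
after L1 α=1/4: [123/2, 53/4, 35/2]
after L2 α=3/4: [441/8, 2849/16, 185/8]
after L3 α=5/6: [3601/48, 17329/96, 2595/16]
→ [75, 181, 162]

query (2,0) [L1,L2,L3,L6,L7] — begin 0,0,0
+L1 (α=1/2) → [79, 33/2, 21/2]
+L2 (α=4/5) → [719/5, 173/2, 341/10]
+L3 (α=7/8) → [6949/40, 1125/16, 4961/80]
+L6 (α=3/4) → [25669/160, 4245/64, 49841/320]
+L7 (α=2/5) → [151887/800, 31167/320, 228243/1600]
→ [190, 97, 143]

(1,0) stack=L1,L2,L3,L6,L7; from [0,0,0]:
L1 α=5/6: [230/3, 210, 145/2]
L2 α=2/3: [1424/9, 234, 721/6]
L3 α=2/3: [4160/27, 144, 1765/18]
L6 α=2/7: [25714/189, 778/7, 11957/126]
L7 α=1/4: [28045/252, 888/7, 11999/168]
rounded: [111, 127, 71]

(0,0) stack=L1,L2,L3,L6,L7; from [0,0,0]:
after L1 α=0: [0, 0, 0]
after L2 α=1/8: [217/8, 20, 23/8]
after L3 α=4/5: [6137/40, 812/5, 4471/40]
after L6 α=1/3: [2719/20, 2764/15, 8771/60]
after L7 α=1/2: [3079/40, 4009/30, 18251/120]
rounded: [77, 134, 152]


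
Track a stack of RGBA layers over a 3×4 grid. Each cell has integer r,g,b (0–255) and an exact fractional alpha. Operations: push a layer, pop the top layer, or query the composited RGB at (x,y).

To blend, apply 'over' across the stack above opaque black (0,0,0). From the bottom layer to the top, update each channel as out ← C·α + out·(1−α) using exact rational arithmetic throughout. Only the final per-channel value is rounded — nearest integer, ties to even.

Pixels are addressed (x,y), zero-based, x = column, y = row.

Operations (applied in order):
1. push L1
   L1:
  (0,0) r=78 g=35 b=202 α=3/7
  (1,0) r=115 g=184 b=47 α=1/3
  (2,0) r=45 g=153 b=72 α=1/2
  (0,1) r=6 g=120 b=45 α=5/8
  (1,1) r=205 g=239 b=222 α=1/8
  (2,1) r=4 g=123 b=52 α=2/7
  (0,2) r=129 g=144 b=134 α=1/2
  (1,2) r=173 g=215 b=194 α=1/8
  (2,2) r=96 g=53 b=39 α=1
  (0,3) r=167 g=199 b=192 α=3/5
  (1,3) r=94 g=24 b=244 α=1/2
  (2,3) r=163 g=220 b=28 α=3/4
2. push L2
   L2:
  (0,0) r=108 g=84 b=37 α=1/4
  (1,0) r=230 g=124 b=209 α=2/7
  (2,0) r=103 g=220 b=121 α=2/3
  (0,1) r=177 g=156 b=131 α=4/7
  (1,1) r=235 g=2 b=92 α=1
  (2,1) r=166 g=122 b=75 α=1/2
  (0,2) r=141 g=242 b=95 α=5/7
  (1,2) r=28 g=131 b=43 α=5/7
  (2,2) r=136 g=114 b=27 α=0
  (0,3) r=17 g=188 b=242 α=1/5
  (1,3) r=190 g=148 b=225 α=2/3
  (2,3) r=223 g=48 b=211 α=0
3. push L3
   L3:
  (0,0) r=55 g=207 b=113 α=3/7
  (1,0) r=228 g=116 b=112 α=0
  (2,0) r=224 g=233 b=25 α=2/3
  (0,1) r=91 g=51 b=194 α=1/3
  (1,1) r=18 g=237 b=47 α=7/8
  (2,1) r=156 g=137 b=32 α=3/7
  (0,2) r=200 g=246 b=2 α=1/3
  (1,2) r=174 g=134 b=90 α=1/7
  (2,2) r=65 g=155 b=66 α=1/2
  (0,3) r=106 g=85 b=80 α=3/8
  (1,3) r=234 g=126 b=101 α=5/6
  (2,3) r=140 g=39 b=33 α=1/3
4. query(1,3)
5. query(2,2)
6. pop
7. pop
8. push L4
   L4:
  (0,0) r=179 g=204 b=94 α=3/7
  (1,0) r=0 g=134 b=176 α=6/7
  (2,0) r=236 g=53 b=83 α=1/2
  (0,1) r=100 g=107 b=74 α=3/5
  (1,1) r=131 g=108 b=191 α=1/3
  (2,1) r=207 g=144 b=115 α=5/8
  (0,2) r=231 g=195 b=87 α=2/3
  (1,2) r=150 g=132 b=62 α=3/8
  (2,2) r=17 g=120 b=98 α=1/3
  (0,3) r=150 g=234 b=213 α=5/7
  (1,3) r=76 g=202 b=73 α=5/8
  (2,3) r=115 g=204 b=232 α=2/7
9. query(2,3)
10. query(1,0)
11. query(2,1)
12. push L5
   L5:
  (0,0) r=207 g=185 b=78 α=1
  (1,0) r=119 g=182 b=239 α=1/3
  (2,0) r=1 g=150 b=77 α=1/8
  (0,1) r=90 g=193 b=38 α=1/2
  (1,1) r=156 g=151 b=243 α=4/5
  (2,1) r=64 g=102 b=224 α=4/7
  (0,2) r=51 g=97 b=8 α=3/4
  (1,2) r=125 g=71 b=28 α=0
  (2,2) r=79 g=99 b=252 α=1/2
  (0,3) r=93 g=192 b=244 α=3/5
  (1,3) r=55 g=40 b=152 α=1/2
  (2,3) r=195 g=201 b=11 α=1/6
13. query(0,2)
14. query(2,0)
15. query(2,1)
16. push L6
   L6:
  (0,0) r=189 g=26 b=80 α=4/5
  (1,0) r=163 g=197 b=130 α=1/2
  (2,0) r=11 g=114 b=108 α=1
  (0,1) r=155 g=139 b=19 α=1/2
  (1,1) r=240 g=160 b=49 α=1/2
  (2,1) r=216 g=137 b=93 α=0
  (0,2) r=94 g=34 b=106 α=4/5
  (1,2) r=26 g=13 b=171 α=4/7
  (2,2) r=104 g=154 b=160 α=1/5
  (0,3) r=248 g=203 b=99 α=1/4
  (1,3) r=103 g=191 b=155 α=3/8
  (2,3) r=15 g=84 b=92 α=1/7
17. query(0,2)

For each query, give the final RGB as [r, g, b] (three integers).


query (1,3) [L1,L2,L3] — begin 0,0,0
+L1 (α=1/2) → [47, 12, 122]
+L2 (α=2/3) → [427/3, 308/3, 572/3]
+L3 (α=5/6) → [3937/18, 1099/9, 2087/18]
→ [219, 122, 116]

query (2,2) [L1,L2,L3] — begin 0,0,0
L1 α=1: [96, 53, 39]
L2 α=0: [96, 53, 39]
L3 α=1/2: [161/2, 104, 105/2]
rounded: [80, 104, 52]

(2,3) stack=L1,L4; from [0,0,0]:
+L1 (α=3/4) → [489/4, 165, 21]
+L4 (α=2/7) → [3365/28, 1233/7, 569/7]
= [120, 176, 81]

query (1,0) [L1,L4] — begin 0,0,0
L1 α=1/3: [115/3, 184/3, 47/3]
L4 α=6/7: [115/21, 2596/21, 3215/21]
= [5, 124, 153]

at x=2,y=1 over L1,L4:
L1 α=2/7: [8/7, 246/7, 104/7]
L4 α=5/8: [7269/56, 2889/28, 4337/56]
= [130, 103, 77]

(0,2) stack=L1,L4,L5; from [0,0,0]:
L1 α=1/2: [129/2, 72, 67]
L4 α=2/3: [351/2, 154, 241/3]
L5 α=3/4: [657/8, 445/4, 313/12]
rounded: [82, 111, 26]

(2,0) stack=L1,L4,L5; from [0,0,0]:
L1 α=1/2: [45/2, 153/2, 36]
L4 α=1/2: [517/4, 259/4, 119/2]
L5 α=1/8: [3623/32, 2413/32, 987/16]
→ [113, 75, 62]

(2,1) stack=L1,L4,L5; from [0,0,0]:
after L1 α=2/7: [8/7, 246/7, 104/7]
after L4 α=5/8: [7269/56, 2889/28, 4337/56]
after L5 α=4/7: [36143/392, 20091/196, 63187/392]
rounded: [92, 103, 161]

query (0,2) [L1,L4,L5,L6] — begin 0,0,0
after L1 α=1/2: [129/2, 72, 67]
after L4 α=2/3: [351/2, 154, 241/3]
after L5 α=3/4: [657/8, 445/4, 313/12]
after L6 α=4/5: [733/8, 989/20, 5401/60]
→ [92, 49, 90]


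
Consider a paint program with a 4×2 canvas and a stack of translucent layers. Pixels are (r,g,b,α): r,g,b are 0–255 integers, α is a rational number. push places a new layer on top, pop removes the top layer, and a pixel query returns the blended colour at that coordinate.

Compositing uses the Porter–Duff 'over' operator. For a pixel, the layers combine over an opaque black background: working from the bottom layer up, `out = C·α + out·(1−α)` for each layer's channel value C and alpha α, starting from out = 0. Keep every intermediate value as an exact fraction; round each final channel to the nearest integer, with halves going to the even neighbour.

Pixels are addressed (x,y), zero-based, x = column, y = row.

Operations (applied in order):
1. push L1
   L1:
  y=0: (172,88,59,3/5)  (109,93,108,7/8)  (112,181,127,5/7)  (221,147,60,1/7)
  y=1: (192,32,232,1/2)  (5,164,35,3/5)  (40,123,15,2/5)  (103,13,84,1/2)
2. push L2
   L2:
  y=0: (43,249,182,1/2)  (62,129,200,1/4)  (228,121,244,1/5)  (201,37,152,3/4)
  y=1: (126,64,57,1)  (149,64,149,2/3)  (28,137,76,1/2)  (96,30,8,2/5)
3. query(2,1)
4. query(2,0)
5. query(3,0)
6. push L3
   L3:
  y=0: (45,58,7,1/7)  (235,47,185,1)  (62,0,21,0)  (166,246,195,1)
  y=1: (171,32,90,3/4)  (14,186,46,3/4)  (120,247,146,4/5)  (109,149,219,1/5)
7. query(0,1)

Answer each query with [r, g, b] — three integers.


at x=2,y=1 over L1,L2:
L1 α=2/5: [16, 246/5, 6]
L2 α=1/2: [22, 931/10, 41]
= [22, 93, 41]

at x=2,y=0 over L1,L2:
L1 α=5/7: [80, 905/7, 635/7]
L2 α=1/5: [548/5, 4467/35, 4248/35]
→ [110, 128, 121]

at x=3,y=0 over L1,L2:
after L1 α=1/7: [221/7, 21, 60/7]
after L2 α=3/4: [2221/14, 33, 813/7]
rounded: [159, 33, 116]

query (0,1) [L1,L2,L3] — begin 0,0,0
after L1 α=1/2: [96, 16, 116]
after L2 α=1: [126, 64, 57]
after L3 α=3/4: [639/4, 40, 327/4]
= [160, 40, 82]


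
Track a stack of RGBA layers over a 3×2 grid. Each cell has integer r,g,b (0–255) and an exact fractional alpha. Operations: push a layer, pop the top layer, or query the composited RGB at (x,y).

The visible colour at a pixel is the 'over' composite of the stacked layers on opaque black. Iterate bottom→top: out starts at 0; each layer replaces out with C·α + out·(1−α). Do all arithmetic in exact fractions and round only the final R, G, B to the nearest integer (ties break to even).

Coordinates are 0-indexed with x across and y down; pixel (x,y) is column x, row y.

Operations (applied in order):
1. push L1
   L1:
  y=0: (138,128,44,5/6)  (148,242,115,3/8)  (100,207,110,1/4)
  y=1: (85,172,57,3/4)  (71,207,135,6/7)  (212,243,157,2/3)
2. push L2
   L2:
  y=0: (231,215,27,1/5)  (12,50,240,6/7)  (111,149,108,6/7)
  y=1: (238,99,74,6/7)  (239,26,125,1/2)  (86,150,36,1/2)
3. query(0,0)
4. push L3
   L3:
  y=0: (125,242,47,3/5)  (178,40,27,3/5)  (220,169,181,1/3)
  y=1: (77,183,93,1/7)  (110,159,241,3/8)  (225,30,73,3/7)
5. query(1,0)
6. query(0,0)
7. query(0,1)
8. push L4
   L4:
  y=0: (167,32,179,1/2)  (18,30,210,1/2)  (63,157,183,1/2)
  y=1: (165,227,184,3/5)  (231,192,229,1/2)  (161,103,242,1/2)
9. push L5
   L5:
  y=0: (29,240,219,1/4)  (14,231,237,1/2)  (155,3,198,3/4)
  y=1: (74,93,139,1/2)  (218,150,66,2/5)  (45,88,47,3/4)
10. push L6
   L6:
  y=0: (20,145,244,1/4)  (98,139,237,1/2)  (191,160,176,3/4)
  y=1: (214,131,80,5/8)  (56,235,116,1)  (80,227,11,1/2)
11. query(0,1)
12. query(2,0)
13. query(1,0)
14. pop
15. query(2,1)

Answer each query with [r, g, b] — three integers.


query (0,0) [L1,L2] — begin 0,0,0
after L1 α=5/6: [115, 320/3, 110/3]
after L2 α=1/5: [691/5, 385/3, 521/15]
= [138, 128, 35]

(1,0) stack=L1,L2,L3; from [0,0,0]:
+L1 (α=3/8) → [111/2, 363/4, 345/8]
+L2 (α=6/7) → [255/14, 1563/28, 1695/8]
+L3 (α=3/5) → [3993/35, 3243/70, 2019/20]
= [114, 46, 101]

query (0,0) [L1,L2,L3] — begin 0,0,0
after L1 α=5/6: [115, 320/3, 110/3]
after L2 α=1/5: [691/5, 385/3, 521/15]
after L3 α=3/5: [3257/25, 2948/15, 3157/75]
→ [130, 197, 42]

query (0,1) [L1,L2,L3] — begin 0,0,0
after L1 α=3/4: [255/4, 129, 171/4]
after L2 α=6/7: [5967/28, 723/7, 1947/28]
after L3 α=1/7: [18979/98, 5619/49, 7143/98]
= [194, 115, 73]

(0,1) stack=L1,L2,L3,L4,L5,L6; from [0,0,0]:
+L1 (α=3/4) → [255/4, 129, 171/4]
+L2 (α=6/7) → [5967/28, 723/7, 1947/28]
+L3 (α=1/7) → [18979/98, 5619/49, 7143/98]
+L4 (α=3/5) → [43234/245, 44607/245, 34191/245]
+L5 (α=1/2) → [30682/245, 33696/245, 34123/245]
+L6 (α=5/8) → [88549/490, 261563/1960, 200369/1960]
rounded: [181, 133, 102]

at x=2,y=0 over L1,L2,L3,L4,L5,L6:
+L1 (α=1/4) → [25, 207/4, 55/2]
+L2 (α=6/7) → [691/7, 3783/28, 193/2]
+L3 (α=1/3) → [974/7, 6149/42, 374/3]
+L4 (α=1/2) → [1415/14, 12743/84, 923/6]
+L5 (α=3/4) → [7925/56, 13499/336, 4487/24]
+L6 (α=3/4) → [40013/224, 174779/1344, 17159/96]
→ [179, 130, 179]

query (1,0) [L1,L2,L3,L4,L5,L6] — begin 0,0,0
+L1 (α=3/8) → [111/2, 363/4, 345/8]
+L2 (α=6/7) → [255/14, 1563/28, 1695/8]
+L3 (α=3/5) → [3993/35, 3243/70, 2019/20]
+L4 (α=1/2) → [4623/70, 5343/140, 6219/40]
+L5 (α=1/2) → [5603/140, 37683/280, 15699/80]
+L6 (α=1/2) → [19323/280, 76603/560, 34659/160]
rounded: [69, 137, 217]

query (2,1) [L1,L2,L3,L4,L5] — begin 0,0,0
+L1 (α=2/3) → [424/3, 162, 314/3]
+L2 (α=1/2) → [341/3, 156, 211/3]
+L3 (α=3/7) → [3389/21, 102, 1501/21]
+L4 (α=1/2) → [3385/21, 205/2, 6583/42]
+L5 (α=3/4) → [1555/21, 733/8, 12505/168]
rounded: [74, 92, 74]


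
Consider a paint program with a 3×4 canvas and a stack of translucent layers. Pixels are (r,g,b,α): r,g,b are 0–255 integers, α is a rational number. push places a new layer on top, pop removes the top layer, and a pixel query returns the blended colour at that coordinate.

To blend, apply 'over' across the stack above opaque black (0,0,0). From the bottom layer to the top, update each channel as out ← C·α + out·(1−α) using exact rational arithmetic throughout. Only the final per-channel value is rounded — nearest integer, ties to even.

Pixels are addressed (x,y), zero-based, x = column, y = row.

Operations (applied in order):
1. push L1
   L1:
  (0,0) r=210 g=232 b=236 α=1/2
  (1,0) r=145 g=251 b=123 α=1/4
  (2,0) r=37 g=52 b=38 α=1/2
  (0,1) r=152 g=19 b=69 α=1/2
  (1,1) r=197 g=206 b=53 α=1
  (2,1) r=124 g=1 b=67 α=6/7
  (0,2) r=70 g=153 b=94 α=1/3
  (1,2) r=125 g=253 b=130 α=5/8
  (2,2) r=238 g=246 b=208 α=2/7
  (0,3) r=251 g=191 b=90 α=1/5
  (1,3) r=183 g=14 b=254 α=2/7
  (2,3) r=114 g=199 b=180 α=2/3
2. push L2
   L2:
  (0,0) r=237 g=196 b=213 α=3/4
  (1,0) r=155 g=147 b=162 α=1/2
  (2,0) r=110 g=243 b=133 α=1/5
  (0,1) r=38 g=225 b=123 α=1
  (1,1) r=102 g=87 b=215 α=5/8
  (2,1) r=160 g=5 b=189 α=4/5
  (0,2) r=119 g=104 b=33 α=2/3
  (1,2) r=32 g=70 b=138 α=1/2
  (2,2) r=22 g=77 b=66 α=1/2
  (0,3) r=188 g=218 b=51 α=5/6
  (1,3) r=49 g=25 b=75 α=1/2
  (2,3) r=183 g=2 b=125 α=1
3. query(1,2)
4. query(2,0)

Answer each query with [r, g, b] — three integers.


(1,2) stack=L1,L2; from [0,0,0]:
after L1 α=5/8: [625/8, 1265/8, 325/4]
after L2 α=1/2: [881/16, 1825/16, 877/8]
→ [55, 114, 110]

(2,0) stack=L1,L2; from [0,0,0]:
+L1 (α=1/2) → [37/2, 26, 19]
+L2 (α=1/5) → [184/5, 347/5, 209/5]
= [37, 69, 42]


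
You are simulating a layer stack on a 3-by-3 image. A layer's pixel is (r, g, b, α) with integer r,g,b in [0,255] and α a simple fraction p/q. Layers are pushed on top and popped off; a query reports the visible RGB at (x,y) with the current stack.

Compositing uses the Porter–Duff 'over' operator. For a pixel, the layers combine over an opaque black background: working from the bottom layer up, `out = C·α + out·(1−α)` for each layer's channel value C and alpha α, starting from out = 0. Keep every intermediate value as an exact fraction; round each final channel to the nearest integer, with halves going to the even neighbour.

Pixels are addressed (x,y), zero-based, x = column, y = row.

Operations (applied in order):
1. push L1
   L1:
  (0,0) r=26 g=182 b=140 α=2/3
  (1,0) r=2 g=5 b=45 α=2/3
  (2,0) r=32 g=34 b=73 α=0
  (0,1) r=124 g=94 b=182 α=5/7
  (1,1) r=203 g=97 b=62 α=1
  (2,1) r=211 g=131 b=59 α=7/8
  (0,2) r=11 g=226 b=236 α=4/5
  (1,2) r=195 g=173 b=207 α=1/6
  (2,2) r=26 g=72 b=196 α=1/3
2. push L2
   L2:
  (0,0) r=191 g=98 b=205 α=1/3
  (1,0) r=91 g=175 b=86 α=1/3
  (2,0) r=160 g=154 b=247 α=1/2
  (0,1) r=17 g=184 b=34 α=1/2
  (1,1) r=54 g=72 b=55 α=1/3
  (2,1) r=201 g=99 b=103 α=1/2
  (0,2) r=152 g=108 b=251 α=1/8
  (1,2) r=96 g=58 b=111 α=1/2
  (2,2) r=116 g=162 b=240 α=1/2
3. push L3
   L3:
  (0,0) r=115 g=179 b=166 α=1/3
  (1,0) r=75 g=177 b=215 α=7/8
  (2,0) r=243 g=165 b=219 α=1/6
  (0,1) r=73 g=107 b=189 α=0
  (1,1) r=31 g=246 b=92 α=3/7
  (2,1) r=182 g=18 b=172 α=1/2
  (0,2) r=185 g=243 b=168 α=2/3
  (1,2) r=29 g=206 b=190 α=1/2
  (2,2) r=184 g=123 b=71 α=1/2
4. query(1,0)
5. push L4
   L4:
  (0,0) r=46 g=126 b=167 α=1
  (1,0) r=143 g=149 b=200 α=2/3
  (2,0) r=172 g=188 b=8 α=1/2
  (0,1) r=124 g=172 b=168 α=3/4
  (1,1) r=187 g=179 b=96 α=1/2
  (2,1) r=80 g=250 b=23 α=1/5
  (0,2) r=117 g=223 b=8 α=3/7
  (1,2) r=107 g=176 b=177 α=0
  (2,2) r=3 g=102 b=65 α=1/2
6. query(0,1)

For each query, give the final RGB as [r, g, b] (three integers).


(1,0) stack=L1,L2,L3; from [0,0,0]:
L1 α=2/3: [4/3, 10/3, 30]
L2 α=1/3: [281/9, 545/9, 146/3]
L3 α=7/8: [2503/36, 1462/9, 4661/24]
→ [70, 162, 194]

query (0,1) [L1,L2,L3,L4] — begin 0,0,0
L1 α=5/7: [620/7, 470/7, 130]
L2 α=1/2: [739/14, 879/7, 82]
L3 α=0: [739/14, 879/7, 82]
L4 α=3/4: [5947/56, 4491/28, 293/2]
rounded: [106, 160, 146]


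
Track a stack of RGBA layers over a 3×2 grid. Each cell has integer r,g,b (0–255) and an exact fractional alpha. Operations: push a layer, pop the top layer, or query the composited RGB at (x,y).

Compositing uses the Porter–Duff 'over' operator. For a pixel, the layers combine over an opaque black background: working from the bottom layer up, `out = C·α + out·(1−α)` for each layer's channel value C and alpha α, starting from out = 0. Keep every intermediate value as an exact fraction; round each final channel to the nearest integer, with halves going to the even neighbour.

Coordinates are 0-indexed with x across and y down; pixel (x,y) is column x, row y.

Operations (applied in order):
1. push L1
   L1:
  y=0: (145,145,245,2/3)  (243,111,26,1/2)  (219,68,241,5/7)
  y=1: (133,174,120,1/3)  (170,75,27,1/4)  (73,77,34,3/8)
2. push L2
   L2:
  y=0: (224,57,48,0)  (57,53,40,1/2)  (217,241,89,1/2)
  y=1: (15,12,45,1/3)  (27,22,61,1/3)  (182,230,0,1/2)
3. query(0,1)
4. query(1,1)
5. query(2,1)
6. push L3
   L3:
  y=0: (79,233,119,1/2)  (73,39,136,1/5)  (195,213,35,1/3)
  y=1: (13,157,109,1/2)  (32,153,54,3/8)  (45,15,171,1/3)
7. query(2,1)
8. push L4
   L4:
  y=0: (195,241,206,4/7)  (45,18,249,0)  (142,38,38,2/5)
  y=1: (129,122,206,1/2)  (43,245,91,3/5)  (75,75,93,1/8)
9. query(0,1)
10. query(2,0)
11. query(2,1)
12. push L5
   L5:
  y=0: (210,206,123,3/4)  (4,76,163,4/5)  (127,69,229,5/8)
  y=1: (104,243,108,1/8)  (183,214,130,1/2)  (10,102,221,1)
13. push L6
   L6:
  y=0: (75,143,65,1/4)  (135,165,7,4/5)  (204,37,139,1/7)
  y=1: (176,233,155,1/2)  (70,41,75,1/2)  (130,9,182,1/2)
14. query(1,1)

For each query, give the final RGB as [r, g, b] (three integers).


query (0,1) [L1,L2] — begin 0,0,0
after L1 α=1/3: [133/3, 58, 40]
after L2 α=1/3: [311/9, 128/3, 125/3]
= [35, 43, 42]

query (1,1) [L1,L2] — begin 0,0,0
+L1 (α=1/4) → [85/2, 75/4, 27/4]
+L2 (α=1/3) → [112/3, 119/6, 149/6]
= [37, 20, 25]

at x=2,y=1 over L1,L2:
+L1 (α=3/8) → [219/8, 231/8, 51/4]
+L2 (α=1/2) → [1675/16, 2071/16, 51/8]
= [105, 129, 6]

at x=2,y=1 over L1,L2,L3:
+L1 (α=3/8) → [219/8, 231/8, 51/4]
+L2 (α=1/2) → [1675/16, 2071/16, 51/8]
+L3 (α=1/3) → [2035/24, 2191/24, 245/4]
= [85, 91, 61]

(0,1) stack=L1,L2,L3,L4; from [0,0,0]:
+L1 (α=1/3) → [133/3, 58, 40]
+L2 (α=1/3) → [311/9, 128/3, 125/3]
+L3 (α=1/2) → [214/9, 599/6, 226/3]
+L4 (α=1/2) → [1375/18, 1331/12, 422/3]
→ [76, 111, 141]

(2,0) stack=L1,L2,L3,L4; from [0,0,0]:
L1 α=5/7: [1095/7, 340/7, 1205/7]
L2 α=1/2: [1307/7, 2027/14, 914/7]
L3 α=1/3: [3979/21, 3518/21, 691/7]
L4 α=2/5: [5967/35, 810/7, 521/7]
rounded: [170, 116, 74]

query (2,1) [L1,L2,L3,L4] — begin 0,0,0
after L1 α=3/8: [219/8, 231/8, 51/4]
after L2 α=1/2: [1675/16, 2071/16, 51/8]
after L3 α=1/3: [2035/24, 2191/24, 245/4]
after L4 α=1/8: [16045/192, 17137/192, 2087/32]
= [84, 89, 65]

(1,1) stack=L1,L2,L3,L4,L5,L6; from [0,0,0]:
L1 α=1/4: [85/2, 75/4, 27/4]
L2 α=1/3: [112/3, 119/6, 149/6]
L3 α=3/8: [106/3, 3349/48, 1717/48]
L4 α=3/5: [599/15, 20989/120, 8269/120]
L5 α=1/2: [1672/15, 46669/240, 23869/240]
L6 α=1/2: [1361/15, 56509/480, 41869/480]
rounded: [91, 118, 87]


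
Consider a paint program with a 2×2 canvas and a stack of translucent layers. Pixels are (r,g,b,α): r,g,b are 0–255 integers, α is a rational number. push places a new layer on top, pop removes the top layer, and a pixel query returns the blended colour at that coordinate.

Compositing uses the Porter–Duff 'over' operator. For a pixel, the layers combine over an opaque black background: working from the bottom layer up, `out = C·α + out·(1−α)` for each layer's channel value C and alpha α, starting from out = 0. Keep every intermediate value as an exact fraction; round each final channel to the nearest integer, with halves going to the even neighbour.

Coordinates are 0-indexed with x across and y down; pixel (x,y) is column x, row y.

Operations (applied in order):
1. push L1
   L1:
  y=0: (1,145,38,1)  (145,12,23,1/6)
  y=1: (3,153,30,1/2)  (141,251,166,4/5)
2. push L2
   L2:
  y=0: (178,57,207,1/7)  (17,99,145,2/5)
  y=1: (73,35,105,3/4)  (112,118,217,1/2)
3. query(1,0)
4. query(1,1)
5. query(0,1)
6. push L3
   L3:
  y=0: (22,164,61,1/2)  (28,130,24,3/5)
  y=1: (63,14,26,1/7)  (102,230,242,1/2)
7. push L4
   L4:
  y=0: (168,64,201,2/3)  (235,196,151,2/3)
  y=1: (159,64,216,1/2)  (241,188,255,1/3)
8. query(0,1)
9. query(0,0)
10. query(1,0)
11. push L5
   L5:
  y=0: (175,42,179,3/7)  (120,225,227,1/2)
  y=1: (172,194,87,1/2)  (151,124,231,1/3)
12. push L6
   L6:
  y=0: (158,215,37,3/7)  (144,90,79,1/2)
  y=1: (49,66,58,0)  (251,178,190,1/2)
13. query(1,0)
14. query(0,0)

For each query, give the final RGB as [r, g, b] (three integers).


query (1,0) [L1,L2] — begin 0,0,0
after L1 α=1/6: [145/6, 2, 23/6]
after L2 α=2/5: [213/10, 204/5, 603/10]
rounded: [21, 41, 60]

(1,1) stack=L1,L2; from [0,0,0]:
L1 α=4/5: [564/5, 1004/5, 664/5]
L2 α=1/2: [562/5, 797/5, 1749/10]
rounded: [112, 159, 175]

(0,1) stack=L1,L2; from [0,0,0]:
after L1 α=1/2: [3/2, 153/2, 15]
after L2 α=3/4: [441/8, 363/8, 165/2]
→ [55, 45, 82]

at x=0,y=1 over L1,L2,L3,L4:
after L1 α=1/2: [3/2, 153/2, 15]
after L2 α=3/4: [441/8, 363/8, 165/2]
after L3 α=1/7: [225/4, 1145/28, 521/7]
after L4 α=1/2: [861/8, 2937/56, 2033/14]
→ [108, 52, 145]

query (0,0) [L1,L2,L3,L4] — begin 0,0,0
+L1 (α=1) → [1, 145, 38]
+L2 (α=1/7) → [184/7, 927/7, 435/7]
+L3 (α=1/2) → [169/7, 2075/14, 431/7]
+L4 (α=2/3) → [2521/21, 1289/14, 3245/21]
= [120, 92, 155]

(1,0) stack=L1,L2,L3,L4; from [0,0,0]:
L1 α=1/6: [145/6, 2, 23/6]
L2 α=2/5: [213/10, 204/5, 603/10]
L3 α=3/5: [633/25, 2358/25, 963/25]
L4 α=2/3: [12383/75, 12158/75, 8513/75]
→ [165, 162, 114]

query (1,0) [L1,L2,L3,L4,L5,L6] — begin 0,0,0
after L1 α=1/6: [145/6, 2, 23/6]
after L2 α=2/5: [213/10, 204/5, 603/10]
after L3 α=3/5: [633/25, 2358/25, 963/25]
after L4 α=2/3: [12383/75, 12158/75, 8513/75]
after L5 α=1/2: [21383/150, 29033/150, 12769/75]
after L6 α=1/2: [42983/300, 42533/300, 9347/75]
= [143, 142, 125]

at x=0,y=0 over L1,L2,L3,L4,L5,L6:
+L1 (α=1) → [1, 145, 38]
+L2 (α=1/7) → [184/7, 927/7, 435/7]
+L3 (α=1/2) → [169/7, 2075/14, 431/7]
+L4 (α=2/3) → [2521/21, 1289/14, 3245/21]
+L5 (α=3/7) → [21109/147, 3460/49, 24257/147]
+L6 (α=3/7) → [154114/1029, 45445/343, 113345/1029]
→ [150, 132, 110]


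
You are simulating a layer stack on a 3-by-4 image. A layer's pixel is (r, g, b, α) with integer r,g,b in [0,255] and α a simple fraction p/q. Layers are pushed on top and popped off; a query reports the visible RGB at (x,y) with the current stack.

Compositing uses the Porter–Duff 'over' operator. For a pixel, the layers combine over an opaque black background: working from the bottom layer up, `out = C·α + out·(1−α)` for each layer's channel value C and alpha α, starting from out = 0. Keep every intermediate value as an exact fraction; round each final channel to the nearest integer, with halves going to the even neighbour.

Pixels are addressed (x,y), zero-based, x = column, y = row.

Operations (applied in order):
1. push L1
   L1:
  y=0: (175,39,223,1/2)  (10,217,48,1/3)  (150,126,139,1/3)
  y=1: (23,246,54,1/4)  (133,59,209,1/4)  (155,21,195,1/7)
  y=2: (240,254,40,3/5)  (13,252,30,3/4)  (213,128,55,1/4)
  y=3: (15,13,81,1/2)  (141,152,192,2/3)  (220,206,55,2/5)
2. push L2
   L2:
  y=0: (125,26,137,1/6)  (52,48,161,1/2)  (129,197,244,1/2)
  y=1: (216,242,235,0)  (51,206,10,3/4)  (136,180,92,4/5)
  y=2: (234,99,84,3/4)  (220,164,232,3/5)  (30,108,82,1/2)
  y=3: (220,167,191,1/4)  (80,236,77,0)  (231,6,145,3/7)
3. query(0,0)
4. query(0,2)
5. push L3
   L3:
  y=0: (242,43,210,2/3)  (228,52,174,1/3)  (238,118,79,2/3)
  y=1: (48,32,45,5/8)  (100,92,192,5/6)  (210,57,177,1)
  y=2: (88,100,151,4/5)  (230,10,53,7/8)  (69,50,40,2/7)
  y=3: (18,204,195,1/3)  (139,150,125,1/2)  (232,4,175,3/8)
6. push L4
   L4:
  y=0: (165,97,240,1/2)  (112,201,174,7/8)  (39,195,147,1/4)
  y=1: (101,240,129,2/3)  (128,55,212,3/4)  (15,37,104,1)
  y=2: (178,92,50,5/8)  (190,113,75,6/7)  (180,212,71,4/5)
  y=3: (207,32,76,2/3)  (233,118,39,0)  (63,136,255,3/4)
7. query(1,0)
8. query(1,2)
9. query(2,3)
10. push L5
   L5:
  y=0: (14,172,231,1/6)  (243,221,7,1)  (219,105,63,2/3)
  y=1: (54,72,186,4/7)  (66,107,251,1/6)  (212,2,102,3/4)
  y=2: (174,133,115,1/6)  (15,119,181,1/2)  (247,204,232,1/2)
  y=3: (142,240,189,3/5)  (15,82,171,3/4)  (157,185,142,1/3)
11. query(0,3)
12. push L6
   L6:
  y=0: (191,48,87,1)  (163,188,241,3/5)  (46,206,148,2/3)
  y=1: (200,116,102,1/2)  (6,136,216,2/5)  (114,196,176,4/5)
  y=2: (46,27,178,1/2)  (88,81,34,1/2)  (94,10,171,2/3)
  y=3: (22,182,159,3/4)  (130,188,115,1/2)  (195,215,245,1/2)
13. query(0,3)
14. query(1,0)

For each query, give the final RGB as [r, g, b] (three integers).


(0,0) stack=L1,L2; from [0,0,0]:
L1 α=1/2: [175/2, 39/2, 223/2]
L2 α=1/6: [375/4, 247/12, 463/4]
→ [94, 21, 116]

at x=0,y=2 over L1,L2:
after L1 α=3/5: [144, 762/5, 24]
after L2 α=3/4: [423/2, 2247/20, 69]
rounded: [212, 112, 69]

(1,0) stack=L1,L2,L3,L4; from [0,0,0]:
after L1 α=1/3: [10/3, 217/3, 16]
after L2 α=1/2: [83/3, 361/6, 177/2]
after L3 α=1/3: [850/9, 517/9, 117]
after L4 α=7/8: [3953/36, 3295/18, 1335/8]
rounded: [110, 183, 167]

(1,2) stack=L1,L2,L3,L4; from [0,0,0]:
L1 α=3/4: [39/4, 189, 45/2]
L2 α=3/5: [1359/10, 174, 741/5]
L3 α=7/8: [17459/80, 61/2, 649/10]
L4 α=6/7: [108659/560, 1417/14, 5149/70]
= [194, 101, 74]

query (2,3) [L1,L2,L3,L4] — begin 0,0,0
L1 α=2/5: [88, 412/5, 22]
L2 α=3/7: [1045/7, 1738/35, 523/7]
L3 α=3/8: [10097/56, 911/28, 3145/28]
L4 α=3/4: [20681/224, 12335/112, 24565/112]
rounded: [92, 110, 219]

query (0,3) [L1,L2,L3,L4,L5] — begin 0,0,0
L1 α=1/2: [15/2, 13/2, 81/2]
L2 α=1/4: [485/8, 373/8, 625/8]
L3 α=1/3: [557/12, 1189/12, 1405/12]
L4 α=2/3: [5525/36, 1957/36, 3229/36]
L5 α=3/5: [13193/90, 14917/90, 2687/18]
→ [147, 166, 149]

query (0,3) [L1,L2,L3,L4,L5,L6] — begin 0,0,0
after L1 α=1/2: [15/2, 13/2, 81/2]
after L2 α=1/4: [485/8, 373/8, 625/8]
after L3 α=1/3: [557/12, 1189/12, 1405/12]
after L4 α=2/3: [5525/36, 1957/36, 3229/36]
after L5 α=3/5: [13193/90, 14917/90, 2687/18]
after L6 α=3/4: [19133/360, 64057/360, 11273/72]
rounded: [53, 178, 157]

query (1,0) [L1,L2,L3,L4,L5,L6] — begin 0,0,0
L1 α=1/3: [10/3, 217/3, 16]
L2 α=1/2: [83/3, 361/6, 177/2]
L3 α=1/3: [850/9, 517/9, 117]
L4 α=7/8: [3953/36, 3295/18, 1335/8]
L5 α=1: [243, 221, 7]
L6 α=3/5: [195, 1006/5, 737/5]
rounded: [195, 201, 147]


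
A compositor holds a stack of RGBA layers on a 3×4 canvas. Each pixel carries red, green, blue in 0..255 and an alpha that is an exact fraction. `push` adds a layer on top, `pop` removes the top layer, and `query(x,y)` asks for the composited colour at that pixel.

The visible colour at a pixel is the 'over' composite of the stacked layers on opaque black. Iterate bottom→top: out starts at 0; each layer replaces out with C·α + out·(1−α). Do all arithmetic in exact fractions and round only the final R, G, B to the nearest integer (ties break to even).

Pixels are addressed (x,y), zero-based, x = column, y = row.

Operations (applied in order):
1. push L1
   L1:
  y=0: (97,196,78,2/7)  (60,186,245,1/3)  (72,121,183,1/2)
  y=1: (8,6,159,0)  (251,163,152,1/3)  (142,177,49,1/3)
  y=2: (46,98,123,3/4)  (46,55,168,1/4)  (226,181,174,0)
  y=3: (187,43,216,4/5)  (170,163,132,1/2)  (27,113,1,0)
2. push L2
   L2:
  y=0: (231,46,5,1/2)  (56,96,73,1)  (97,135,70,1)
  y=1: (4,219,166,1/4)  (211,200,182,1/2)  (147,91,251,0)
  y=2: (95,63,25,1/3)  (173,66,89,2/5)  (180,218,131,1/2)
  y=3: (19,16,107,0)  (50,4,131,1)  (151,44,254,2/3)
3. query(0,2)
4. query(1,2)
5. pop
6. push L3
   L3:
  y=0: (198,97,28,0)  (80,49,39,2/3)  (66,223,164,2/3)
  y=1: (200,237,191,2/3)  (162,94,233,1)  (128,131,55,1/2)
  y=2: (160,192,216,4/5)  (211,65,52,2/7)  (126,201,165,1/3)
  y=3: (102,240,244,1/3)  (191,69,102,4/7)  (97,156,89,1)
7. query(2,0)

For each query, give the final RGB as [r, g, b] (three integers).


(0,2) stack=L1,L2; from [0,0,0]:
+L1 (α=3/4) → [69/2, 147/2, 369/4]
+L2 (α=1/3) → [164/3, 70, 419/6]
rounded: [55, 70, 70]

(1,2) stack=L1,L2; from [0,0,0]:
after L1 α=1/4: [23/2, 55/4, 42]
after L2 α=2/5: [761/10, 693/20, 304/5]
= [76, 35, 61]

(2,0) stack=L1,L3; from [0,0,0]:
L1 α=1/2: [36, 121/2, 183/2]
L3 α=2/3: [56, 1013/6, 839/6]
rounded: [56, 169, 140]


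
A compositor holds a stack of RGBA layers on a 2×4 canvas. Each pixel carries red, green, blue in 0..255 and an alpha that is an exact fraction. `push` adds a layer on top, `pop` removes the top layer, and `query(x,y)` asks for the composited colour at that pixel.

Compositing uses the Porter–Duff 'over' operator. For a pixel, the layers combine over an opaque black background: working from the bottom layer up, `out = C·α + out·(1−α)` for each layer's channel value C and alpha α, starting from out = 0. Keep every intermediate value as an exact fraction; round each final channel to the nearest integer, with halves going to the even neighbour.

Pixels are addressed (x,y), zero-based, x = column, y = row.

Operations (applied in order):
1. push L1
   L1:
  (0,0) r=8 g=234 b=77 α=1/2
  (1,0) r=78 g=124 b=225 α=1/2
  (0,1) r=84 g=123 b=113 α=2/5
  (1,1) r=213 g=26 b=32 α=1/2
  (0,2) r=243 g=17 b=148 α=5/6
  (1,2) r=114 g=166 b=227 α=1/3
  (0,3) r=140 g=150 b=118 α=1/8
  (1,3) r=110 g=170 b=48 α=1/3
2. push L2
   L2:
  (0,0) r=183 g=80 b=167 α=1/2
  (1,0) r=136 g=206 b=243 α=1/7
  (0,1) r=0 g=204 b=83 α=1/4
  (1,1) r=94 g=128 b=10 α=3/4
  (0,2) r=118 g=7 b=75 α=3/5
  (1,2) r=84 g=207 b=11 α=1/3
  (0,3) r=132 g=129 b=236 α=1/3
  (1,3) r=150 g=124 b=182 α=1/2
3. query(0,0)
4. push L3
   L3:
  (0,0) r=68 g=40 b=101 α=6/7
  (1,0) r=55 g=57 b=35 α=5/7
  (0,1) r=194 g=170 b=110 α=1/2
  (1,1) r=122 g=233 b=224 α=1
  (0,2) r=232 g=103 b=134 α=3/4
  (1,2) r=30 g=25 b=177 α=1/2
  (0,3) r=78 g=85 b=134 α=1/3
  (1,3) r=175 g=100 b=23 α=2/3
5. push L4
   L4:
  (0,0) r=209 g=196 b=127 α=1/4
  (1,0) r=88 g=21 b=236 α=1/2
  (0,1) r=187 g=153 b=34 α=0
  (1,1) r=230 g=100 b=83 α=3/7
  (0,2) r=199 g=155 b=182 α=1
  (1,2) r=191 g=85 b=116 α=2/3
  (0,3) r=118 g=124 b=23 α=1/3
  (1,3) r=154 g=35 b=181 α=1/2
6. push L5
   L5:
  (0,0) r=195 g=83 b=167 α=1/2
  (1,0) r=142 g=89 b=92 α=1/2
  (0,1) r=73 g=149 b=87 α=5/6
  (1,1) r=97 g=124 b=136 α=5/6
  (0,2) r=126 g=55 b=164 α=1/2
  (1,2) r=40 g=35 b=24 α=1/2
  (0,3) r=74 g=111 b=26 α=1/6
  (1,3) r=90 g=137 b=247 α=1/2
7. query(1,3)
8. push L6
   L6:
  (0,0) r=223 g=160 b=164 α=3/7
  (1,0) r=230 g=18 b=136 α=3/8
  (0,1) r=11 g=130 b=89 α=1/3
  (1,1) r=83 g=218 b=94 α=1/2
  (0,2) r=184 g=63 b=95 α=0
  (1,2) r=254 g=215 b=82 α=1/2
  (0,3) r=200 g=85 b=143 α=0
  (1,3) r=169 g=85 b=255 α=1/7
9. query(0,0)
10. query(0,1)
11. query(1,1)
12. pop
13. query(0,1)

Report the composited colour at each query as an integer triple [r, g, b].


query (0,0) [L1,L2] — begin 0,0,0
after L1 α=1/2: [4, 117, 77/2]
after L2 α=1/2: [187/2, 197/2, 411/4]
→ [94, 98, 103]

at x=1,y=3 over L1,L2,L3,L4,L5:
L1 α=1/3: [110/3, 170/3, 16]
L2 α=1/2: [280/3, 271/3, 99]
L3 α=2/3: [1330/9, 871/9, 145/3]
L4 α=1/2: [1358/9, 593/9, 344/3]
L5 α=1/2: [1084/9, 913/9, 1085/6]
rounded: [120, 101, 181]

(0,0) stack=L1,L2,L3,L4,L5,L6; from [0,0,0]:
after L1 α=1/2: [4, 117, 77/2]
after L2 α=1/2: [187/2, 197/2, 411/4]
after L3 α=6/7: [1003/14, 677/14, 405/4]
after L4 α=1/4: [5935/56, 4775/56, 1723/16]
after L5 α=1/2: [16855/112, 9423/112, 4395/32]
after L6 α=3/7: [35587/196, 22863/196, 8331/56]
= [182, 117, 149]

at x=0,y=1 over L1,L2,L3,L4,L5,L6:
L1 α=2/5: [168/5, 246/5, 226/5]
L2 α=1/4: [126/5, 879/10, 1093/20]
L3 α=1/2: [548/5, 2579/20, 3293/40]
L4 α=0: [548/5, 2579/20, 3293/40]
L5 α=5/6: [791/10, 17479/120, 20693/240]
L6 α=1/3: [282/5, 25279/180, 31373/360]
= [56, 140, 87]

query (1,1) [L1,L2,L3,L4,L5,L6] — begin 0,0,0
+L1 (α=1/2) → [213/2, 13, 16]
+L2 (α=3/4) → [777/8, 397/4, 23/2]
+L3 (α=1) → [122, 233, 224]
+L4 (α=3/7) → [1178/7, 176, 1145/7]
+L5 (α=5/6) → [4573/42, 398/3, 5905/42]
+L6 (α=1/2) → [8059/84, 526/3, 9853/84]
= [96, 175, 117]

query (0,1) [L1,L2,L3,L4,L5] — begin 0,0,0
L1 α=2/5: [168/5, 246/5, 226/5]
L2 α=1/4: [126/5, 879/10, 1093/20]
L3 α=1/2: [548/5, 2579/20, 3293/40]
L4 α=0: [548/5, 2579/20, 3293/40]
L5 α=5/6: [791/10, 17479/120, 20693/240]
rounded: [79, 146, 86]
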